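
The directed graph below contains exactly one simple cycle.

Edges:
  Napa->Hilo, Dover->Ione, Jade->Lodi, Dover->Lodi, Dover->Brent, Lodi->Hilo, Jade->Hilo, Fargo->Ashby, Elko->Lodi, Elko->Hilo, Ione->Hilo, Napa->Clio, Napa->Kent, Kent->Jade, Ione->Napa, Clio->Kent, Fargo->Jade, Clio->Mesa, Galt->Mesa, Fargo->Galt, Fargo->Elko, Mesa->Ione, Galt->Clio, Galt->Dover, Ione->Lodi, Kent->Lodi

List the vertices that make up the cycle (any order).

Clio, Ione, Mesa, Napa

DFS with gray/black marking from Clio:
Clio gray
  Kent gray
    Jade gray
      Lodi gray
        Hilo gray
        Hilo black
      Lodi black
      Jade→Hilo: Hilo black — skip
    Jade black
    Kent→Lodi: Lodi black — skip
  Kent black
  Mesa gray
    Ione gray
      Napa gray
        Napa→Clio: Clio is gray → back edge
Back edge closes the cycle Clio → Mesa → Ione → Napa → Clio; its vertices are {Clio, Ione, Mesa, Napa}.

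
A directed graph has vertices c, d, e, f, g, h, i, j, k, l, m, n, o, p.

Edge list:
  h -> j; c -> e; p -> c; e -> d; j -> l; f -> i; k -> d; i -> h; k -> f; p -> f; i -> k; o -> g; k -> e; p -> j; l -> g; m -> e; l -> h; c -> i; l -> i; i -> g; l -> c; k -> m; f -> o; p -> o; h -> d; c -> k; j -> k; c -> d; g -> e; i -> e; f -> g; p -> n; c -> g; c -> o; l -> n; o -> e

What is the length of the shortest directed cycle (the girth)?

3

For each vertex v, BFS finds the shortest path from v back to v.
The shortest such closed walk is j → l → h → j, length 3.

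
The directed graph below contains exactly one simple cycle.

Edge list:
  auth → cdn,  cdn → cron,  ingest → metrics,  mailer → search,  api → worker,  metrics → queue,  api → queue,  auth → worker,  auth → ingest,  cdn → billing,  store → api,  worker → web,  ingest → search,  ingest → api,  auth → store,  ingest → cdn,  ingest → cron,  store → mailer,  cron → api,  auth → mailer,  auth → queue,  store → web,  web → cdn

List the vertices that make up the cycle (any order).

api, cdn, web, cron, worker

DFS with gray/black marking from web:
web gray
  cdn gray
    billing gray
    billing black
    cron gray
      api gray
        worker gray
          worker→web: web is gray → back edge
Back edge closes the cycle web → cdn → cron → api → worker → web; its vertices are {api, cdn, web, cron, worker}.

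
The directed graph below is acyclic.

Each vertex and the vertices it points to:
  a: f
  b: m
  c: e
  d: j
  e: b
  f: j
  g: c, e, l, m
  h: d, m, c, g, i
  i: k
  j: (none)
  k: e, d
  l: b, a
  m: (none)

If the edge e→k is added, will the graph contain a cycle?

Yes

Adding e→k creates a cycle iff k can already reach e.
Path from k: k → e.
So k → … → e → k is a cycle.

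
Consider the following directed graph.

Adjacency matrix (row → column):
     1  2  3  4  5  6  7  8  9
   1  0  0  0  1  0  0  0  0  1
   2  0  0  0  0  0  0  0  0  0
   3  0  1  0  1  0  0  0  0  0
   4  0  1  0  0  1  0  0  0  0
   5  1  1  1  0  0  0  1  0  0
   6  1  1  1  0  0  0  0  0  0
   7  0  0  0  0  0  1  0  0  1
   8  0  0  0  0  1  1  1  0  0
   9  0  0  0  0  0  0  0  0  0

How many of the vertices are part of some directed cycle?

6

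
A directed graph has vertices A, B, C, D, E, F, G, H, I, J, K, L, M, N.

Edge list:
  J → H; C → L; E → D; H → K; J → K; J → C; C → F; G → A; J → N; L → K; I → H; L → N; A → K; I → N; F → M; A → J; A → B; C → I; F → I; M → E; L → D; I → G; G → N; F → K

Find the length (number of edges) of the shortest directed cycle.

5

For each vertex v, BFS finds the shortest path from v back to v.
The shortest such closed walk is C → I → G → A → J → C, length 5.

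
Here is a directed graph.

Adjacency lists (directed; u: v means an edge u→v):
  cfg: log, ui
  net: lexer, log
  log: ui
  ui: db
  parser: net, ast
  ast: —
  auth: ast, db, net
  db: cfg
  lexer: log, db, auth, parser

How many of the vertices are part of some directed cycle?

8

A vertex is on a directed cycle iff it belongs to a strongly connected component of size ≥ 2 (or has a self-loop).
The vertices on cycles are {db, ui, cfg, log, net, auth, lexer, parser} — 8 in total.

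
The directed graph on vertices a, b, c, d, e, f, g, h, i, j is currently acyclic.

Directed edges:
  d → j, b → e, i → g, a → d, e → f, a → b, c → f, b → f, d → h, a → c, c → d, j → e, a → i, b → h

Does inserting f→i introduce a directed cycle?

No

Adding f→i creates a cycle iff i can already reach f.
Explore from i: no path reaches f. The graph stays acyclic.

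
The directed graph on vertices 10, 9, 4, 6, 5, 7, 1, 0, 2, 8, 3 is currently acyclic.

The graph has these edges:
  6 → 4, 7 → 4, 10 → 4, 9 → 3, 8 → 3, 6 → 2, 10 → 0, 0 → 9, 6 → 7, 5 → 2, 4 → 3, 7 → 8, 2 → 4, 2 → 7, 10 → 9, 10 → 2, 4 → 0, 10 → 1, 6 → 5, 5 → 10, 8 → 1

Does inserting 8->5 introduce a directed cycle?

Adding 8→5 creates a cycle iff 5 can already reach 8.
Path from 5: 5 → 2 → 7 → 8.
So 5 → … → 8 → 5 is a cycle.

Yes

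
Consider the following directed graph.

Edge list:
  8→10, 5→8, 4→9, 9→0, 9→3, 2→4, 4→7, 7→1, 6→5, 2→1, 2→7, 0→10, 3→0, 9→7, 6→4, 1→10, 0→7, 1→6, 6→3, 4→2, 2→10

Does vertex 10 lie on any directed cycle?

10 lies on a cycle iff there is a path from 10 back to itself.
Exploring from 10, it never reaches itself; equivalently, its strongly connected component is a singleton.

No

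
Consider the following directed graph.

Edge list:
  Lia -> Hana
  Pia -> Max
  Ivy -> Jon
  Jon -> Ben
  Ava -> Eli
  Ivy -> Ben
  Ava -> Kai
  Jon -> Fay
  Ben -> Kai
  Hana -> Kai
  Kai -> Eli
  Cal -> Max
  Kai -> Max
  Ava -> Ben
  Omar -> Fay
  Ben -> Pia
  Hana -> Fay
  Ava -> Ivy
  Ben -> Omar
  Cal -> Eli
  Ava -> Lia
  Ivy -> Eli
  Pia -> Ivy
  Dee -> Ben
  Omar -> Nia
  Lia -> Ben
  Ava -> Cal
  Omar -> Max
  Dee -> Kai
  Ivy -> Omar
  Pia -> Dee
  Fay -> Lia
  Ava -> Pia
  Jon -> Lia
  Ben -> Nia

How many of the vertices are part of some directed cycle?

9

A vertex is on a directed cycle iff it belongs to a strongly connected component of size ≥ 2 (or has a self-loop).
The vertices on cycles are {Ben, Dee, Fay, Ivy, Jon, Lia, Pia, Hana, Omar} — 9 in total.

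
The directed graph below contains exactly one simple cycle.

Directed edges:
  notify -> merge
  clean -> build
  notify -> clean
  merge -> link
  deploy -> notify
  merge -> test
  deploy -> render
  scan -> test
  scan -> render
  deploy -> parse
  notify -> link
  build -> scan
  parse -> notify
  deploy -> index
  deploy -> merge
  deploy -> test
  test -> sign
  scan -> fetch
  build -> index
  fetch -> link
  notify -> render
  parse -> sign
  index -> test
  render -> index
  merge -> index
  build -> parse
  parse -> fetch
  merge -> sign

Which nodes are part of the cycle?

build, clean, parse, notify

DFS with gray/black marking from parse:
parse gray
  sign gray
  sign black
  notify gray
    clean gray
      build gray
        index gray
          test gray
            test→sign: sign black — skip
          test black
        index black
        scan gray
          scan→test: test black — skip
          render gray
            render→index: index black — skip
          render black
          fetch gray
            link gray
            link black
          fetch black
        scan black
        build→parse: parse is gray → back edge
Back edge closes the cycle parse → notify → clean → build → parse; its vertices are {build, clean, parse, notify}.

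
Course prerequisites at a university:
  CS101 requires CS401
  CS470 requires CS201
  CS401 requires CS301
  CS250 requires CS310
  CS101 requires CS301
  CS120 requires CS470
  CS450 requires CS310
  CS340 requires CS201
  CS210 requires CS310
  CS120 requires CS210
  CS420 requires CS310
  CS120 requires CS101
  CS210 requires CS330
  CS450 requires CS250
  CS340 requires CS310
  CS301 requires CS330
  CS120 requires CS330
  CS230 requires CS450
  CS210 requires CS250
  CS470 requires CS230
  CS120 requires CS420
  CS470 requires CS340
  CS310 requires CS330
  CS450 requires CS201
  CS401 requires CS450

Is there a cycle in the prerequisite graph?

DFS with white/gray/black marking, starting from CS301:
CS301 gray
  CS330 gray
  CS330 black
CS301 black
CS201 gray
CS201 black
CS340 gray
  CS310 gray
    CS310→CS330: CS330 black — skip
  CS310 black
  CS340→CS201: CS201 black — skip
CS340 black
CS420 gray
  CS420→CS310: CS310 black — skip
CS420 black
CS450 gray
  CS450→CS201: CS201 black — skip
  CS450→CS310: CS310 black — skip
  CS250 gray
    CS250→CS310: CS310 black — skip
  CS250 black
CS450 black
CS120 gray
  CS120→CS420: CS420 black — skip
  CS120→CS330: CS330 black — skip
  CS101 gray
    CS401 gray
      CS401→CS301: CS301 black — skip
      CS401→CS450: CS450 black — skip
    CS401 black
    CS101→CS301: CS301 black — skip
  CS101 black
  CS210 gray
    CS210→CS330: CS330 black — skip
    CS210→CS250: CS250 black — skip
    CS210→CS310: CS310 black — skip
  CS210 black
  CS470 gray
    CS470→CS340: CS340 black — skip
    CS470→CS201: CS201 black — skip
    CS230 gray
      CS230→CS450: CS450 black — skip
    CS230 black
  CS470 black
CS120 black
Every edge goes to a white or black vertex — no back edge, so the graph is acyclic.

No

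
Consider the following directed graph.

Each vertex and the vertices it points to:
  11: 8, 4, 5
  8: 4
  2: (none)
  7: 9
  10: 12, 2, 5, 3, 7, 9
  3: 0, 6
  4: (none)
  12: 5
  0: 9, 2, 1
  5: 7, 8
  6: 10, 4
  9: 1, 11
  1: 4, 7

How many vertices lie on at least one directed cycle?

8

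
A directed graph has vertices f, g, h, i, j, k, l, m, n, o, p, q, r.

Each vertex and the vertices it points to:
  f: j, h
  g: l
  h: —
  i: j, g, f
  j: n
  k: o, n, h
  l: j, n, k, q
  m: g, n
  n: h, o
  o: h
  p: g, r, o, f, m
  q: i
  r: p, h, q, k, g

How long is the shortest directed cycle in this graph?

For each vertex v, BFS finds the shortest path from v back to v.
The shortest such closed walk is r → p → r, length 2.

2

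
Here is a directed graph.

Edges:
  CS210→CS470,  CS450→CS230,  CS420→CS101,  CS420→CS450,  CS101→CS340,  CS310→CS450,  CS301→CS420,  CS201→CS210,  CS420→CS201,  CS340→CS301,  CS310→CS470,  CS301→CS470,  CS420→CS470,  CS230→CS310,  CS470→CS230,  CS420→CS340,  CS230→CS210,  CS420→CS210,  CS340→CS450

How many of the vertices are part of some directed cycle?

A vertex is on a directed cycle iff it belongs to a strongly connected component of size ≥ 2 (or has a self-loop).
The vertices on cycles are {CS101, CS210, CS230, CS301, CS310, CS340, CS420, CS450, CS470} — 9 in total.

9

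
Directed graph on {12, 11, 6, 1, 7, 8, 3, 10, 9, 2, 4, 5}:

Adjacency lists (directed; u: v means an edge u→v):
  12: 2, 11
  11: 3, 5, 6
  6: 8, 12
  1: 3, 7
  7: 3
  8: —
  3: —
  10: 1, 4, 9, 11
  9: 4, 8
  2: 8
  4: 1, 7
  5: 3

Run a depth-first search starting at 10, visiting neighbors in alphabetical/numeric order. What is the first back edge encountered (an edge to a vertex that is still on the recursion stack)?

12->11

DFS from 10 (visiting neighbors in alphabetical/numeric order); mark gray on enter, black on exit:
10 gray
  1 gray
    3 gray
    3 black
    7 gray
      7→3: 3 black — skip
    7 black
  1 black
  4 gray
    4→1: 1 black — skip
    4→7: 7 black — skip
  4 black
  9 gray
    9→4: 4 black — skip
    8 gray
    8 black
  9 black
  11 gray
    11→3: 3 black — skip
    5 gray
      5→3: 3 black — skip
    5 black
    6 gray
      6→8: 8 black — skip
      12 gray
        2 gray
          2→8: 8 black — skip
        2 black
        12→11: 11 is gray → back edge
First back edge: 12 → 11.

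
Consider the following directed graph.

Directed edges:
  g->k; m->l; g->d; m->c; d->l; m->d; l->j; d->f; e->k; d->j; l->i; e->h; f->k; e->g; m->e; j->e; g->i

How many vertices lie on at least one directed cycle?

5

A vertex is on a directed cycle iff it belongs to a strongly connected component of size ≥ 2 (or has a self-loop).
The vertices on cycles are {d, e, g, j, l} — 5 in total.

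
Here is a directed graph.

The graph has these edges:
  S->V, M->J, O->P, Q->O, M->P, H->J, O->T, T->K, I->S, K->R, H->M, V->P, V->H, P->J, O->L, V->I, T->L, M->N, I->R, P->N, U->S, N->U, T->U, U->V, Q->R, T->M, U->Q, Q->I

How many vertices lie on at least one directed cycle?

A vertex is on a directed cycle iff it belongs to a strongly connected component of size ≥ 2 (or has a self-loop).
The vertices on cycles are {H, I, M, N, O, P, Q, S, T, U, V} — 11 in total.

11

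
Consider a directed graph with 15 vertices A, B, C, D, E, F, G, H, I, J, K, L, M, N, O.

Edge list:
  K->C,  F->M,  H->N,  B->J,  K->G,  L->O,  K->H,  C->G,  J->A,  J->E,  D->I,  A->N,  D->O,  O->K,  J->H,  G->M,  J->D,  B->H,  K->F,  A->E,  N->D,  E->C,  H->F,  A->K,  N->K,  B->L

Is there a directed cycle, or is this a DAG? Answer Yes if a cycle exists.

DFS with white/gray/black marking, starting from E:
E gray
  C gray
    G gray
      M gray
      M black
    G black
  C black
E black
A gray
  K gray
    K→G: G black — skip
    H gray
      N gray
        N→K: K is gray → back edge
Back edge found, so a cycle exists: K → H → N → K.

Yes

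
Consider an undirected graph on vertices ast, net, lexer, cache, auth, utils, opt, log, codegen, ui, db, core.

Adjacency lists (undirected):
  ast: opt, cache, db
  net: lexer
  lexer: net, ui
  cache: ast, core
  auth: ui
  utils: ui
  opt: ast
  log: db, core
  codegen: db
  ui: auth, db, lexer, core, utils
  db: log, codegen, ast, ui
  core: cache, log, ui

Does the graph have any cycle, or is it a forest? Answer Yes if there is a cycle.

Yes

DFS, tracking each vertex's parent; an edge to a visited non-parent vertex closes a cycle.
Start from opt:
visit opt (parent –)
  visit ast (parent opt)
    ast–opt: parent, skip
    visit cache (parent ast)
      cache–ast: parent, skip
      visit core (parent cache)
        core–cache: parent, skip
        visit log (parent core)
          visit db (parent log)
            db–log: parent, skip
            visit codegen (parent db)
              codegen–db: parent, skip
            db–ast: ast visited and ≠ parent → cycle
Cycle: ast – cache – core – log – db – ast.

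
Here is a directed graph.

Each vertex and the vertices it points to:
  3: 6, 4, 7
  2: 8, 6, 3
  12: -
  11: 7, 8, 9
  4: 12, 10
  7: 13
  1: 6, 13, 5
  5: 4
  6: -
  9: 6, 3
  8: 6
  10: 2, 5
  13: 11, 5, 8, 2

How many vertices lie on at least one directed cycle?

9

A vertex is on a directed cycle iff it belongs to a strongly connected component of size ≥ 2 (or has a self-loop).
The vertices on cycles are {2, 3, 4, 5, 7, 9, 10, 11, 13} — 9 in total.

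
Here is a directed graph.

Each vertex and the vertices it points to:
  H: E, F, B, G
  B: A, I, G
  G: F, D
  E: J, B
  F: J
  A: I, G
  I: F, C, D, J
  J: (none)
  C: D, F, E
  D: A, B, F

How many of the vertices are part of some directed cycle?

7

A vertex is on a directed cycle iff it belongs to a strongly connected component of size ≥ 2 (or has a self-loop).
The vertices on cycles are {A, B, C, D, E, G, I} — 7 in total.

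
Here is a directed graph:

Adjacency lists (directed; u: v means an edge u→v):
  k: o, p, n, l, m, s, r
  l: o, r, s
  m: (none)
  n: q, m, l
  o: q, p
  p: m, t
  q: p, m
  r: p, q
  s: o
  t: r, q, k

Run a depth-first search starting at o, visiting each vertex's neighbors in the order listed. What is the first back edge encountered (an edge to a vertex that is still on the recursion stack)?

r→p

DFS from o (visiting each vertex's neighbors in the order listed); mark gray on enter, black on exit:
o gray
  q gray
    p gray
      m gray
      m black
      t gray
        r gray
          r→p: p is gray → back edge
First back edge: r → p.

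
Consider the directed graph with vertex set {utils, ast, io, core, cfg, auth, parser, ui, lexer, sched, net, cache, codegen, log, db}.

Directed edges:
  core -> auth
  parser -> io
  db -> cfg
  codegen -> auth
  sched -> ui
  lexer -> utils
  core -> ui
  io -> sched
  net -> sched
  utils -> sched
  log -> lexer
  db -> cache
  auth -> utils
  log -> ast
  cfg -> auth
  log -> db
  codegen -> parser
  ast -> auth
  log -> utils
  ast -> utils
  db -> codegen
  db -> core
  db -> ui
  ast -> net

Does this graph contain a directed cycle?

No

DFS with white/gray/black marking, starting from codegen:
codegen gray
  parser gray
    io gray
      sched gray
        ui gray
        ui black
      sched black
    io black
  parser black
  auth gray
    utils gray
      utils→sched: sched black — skip
    utils black
  auth black
codegen black
ast gray
  ast→utils: utils black — skip
  net gray
    net→sched: sched black — skip
  net black
  ast→auth: auth black — skip
ast black
core gray
  core→auth: auth black — skip
  core→ui: ui black — skip
core black
cfg gray
  cfg→auth: auth black — skip
cfg black
lexer gray
  lexer→utils: utils black — skip
lexer black
cache gray
cache black
log gray
  log→ast: ast black — skip
  log→lexer: lexer black — skip
  log→utils: utils black — skip
  db gray
    db→cfg: cfg black — skip
    db→cache: cache black — skip
    db→codegen: codegen black — skip
    db→ui: ui black — skip
    db→core: core black — skip
  db black
log black
Every edge goes to a white or black vertex — no back edge, so the graph is acyclic.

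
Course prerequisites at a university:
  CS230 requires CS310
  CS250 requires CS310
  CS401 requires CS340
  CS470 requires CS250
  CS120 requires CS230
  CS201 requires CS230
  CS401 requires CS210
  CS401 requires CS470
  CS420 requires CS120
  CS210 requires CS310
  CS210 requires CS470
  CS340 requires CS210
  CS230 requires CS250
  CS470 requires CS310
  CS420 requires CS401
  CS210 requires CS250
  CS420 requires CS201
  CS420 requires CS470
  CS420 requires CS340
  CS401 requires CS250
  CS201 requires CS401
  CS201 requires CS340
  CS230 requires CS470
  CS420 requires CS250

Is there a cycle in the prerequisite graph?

DFS with white/gray/black marking, starting from CS250:
CS250 gray
  CS310 gray
  CS310 black
CS250 black
CS210 gray
  CS210→CS250: CS250 black — skip
  CS470 gray
    CS470→CS250: CS250 black — skip
    CS470→CS310: CS310 black — skip
  CS470 black
  CS210→CS310: CS310 black — skip
CS210 black
CS201 gray
  CS340 gray
    CS340→CS210: CS210 black — skip
  CS340 black
  CS401 gray
    CS401→CS470: CS470 black — skip
    CS401→CS210: CS210 black — skip
    CS401→CS250: CS250 black — skip
    CS401→CS340: CS340 black — skip
  CS401 black
  CS230 gray
    CS230→CS310: CS310 black — skip
    CS230→CS250: CS250 black — skip
    CS230→CS470: CS470 black — skip
  CS230 black
CS201 black
CS120 gray
  CS120→CS230: CS230 black — skip
CS120 black
CS420 gray
  CS420→CS201: CS201 black — skip
  CS420→CS401: CS401 black — skip
  CS420→CS470: CS470 black — skip
  CS420→CS340: CS340 black — skip
  CS420→CS250: CS250 black — skip
  CS420→CS120: CS120 black — skip
CS420 black
Every edge goes to a white or black vertex — no back edge, so the graph is acyclic.

No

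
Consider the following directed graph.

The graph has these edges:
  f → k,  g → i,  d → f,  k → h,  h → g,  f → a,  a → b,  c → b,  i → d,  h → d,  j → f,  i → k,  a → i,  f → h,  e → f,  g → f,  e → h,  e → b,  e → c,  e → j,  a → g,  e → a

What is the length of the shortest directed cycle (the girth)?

3

For each vertex v, BFS finds the shortest path from v back to v.
The shortest such closed walk is a → g → f → a, length 3.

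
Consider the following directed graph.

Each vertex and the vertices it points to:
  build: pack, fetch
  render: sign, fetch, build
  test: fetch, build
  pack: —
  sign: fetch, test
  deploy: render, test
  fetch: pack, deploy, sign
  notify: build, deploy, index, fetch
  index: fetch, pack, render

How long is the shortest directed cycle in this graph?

2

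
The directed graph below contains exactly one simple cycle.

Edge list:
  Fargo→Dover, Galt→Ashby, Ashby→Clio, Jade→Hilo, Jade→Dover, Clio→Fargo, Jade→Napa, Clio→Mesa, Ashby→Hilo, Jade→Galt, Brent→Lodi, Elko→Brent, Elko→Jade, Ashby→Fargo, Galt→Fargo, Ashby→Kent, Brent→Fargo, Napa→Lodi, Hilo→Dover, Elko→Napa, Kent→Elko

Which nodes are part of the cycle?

DFS with gray/black marking from Ashby:
Ashby gray
  Hilo gray
    Dover gray
    Dover black
  Hilo black
  Fargo gray
    Fargo→Dover: Dover black — skip
  Fargo black
  Clio gray
    Mesa gray
    Mesa black
    Clio→Fargo: Fargo black — skip
  Clio black
  Kent gray
    Elko gray
      Napa gray
        Lodi gray
        Lodi black
      Napa black
      Jade gray
        Jade→Napa: Napa black — skip
        Jade→Hilo: Hilo black — skip
        Jade→Dover: Dover black — skip
        Galt gray
          Galt→Ashby: Ashby is gray → back edge
Back edge closes the cycle Ashby → Kent → Elko → Jade → Galt → Ashby; its vertices are {Elko, Galt, Jade, Kent, Ashby}.

Elko, Galt, Jade, Kent, Ashby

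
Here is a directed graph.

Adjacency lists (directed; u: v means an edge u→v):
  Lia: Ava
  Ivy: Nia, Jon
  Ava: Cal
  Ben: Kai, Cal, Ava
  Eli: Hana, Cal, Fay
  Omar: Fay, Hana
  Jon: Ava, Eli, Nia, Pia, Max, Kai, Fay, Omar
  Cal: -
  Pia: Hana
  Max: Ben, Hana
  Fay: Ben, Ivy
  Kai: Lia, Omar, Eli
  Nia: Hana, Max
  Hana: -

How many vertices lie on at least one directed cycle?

A vertex is on a directed cycle iff it belongs to a strongly connected component of size ≥ 2 (or has a self-loop).
The vertices on cycles are {Ben, Eli, Fay, Ivy, Jon, Kai, Max, Nia, Omar} — 9 in total.

9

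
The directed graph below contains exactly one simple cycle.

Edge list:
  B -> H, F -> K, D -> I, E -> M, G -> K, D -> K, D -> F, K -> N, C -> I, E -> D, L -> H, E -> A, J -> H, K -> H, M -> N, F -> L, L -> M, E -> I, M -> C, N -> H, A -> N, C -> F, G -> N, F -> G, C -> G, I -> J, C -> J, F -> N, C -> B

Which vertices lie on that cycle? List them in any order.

C, F, L, M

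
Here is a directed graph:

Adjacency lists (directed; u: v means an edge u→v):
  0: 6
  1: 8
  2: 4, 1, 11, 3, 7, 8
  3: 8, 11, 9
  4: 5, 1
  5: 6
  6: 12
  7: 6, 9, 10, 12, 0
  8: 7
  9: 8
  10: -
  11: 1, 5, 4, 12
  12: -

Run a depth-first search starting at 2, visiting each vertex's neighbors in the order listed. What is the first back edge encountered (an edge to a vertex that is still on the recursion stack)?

DFS from 2 (visiting each vertex's neighbors in the order listed); mark gray on enter, black on exit:
2 gray
  4 gray
    5 gray
      6 gray
        12 gray
        12 black
      6 black
    5 black
    1 gray
      8 gray
        7 gray
          7→6: 6 black — skip
          9 gray
            9→8: 8 is gray → back edge
First back edge: 9 → 8.

9→8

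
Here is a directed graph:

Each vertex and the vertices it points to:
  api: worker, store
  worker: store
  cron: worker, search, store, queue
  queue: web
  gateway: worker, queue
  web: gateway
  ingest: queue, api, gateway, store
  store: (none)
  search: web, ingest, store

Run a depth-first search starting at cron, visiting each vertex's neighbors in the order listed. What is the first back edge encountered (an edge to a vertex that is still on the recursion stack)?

queue→web

DFS from cron (visiting each vertex's neighbors in the order listed); mark gray on enter, black on exit:
cron gray
  worker gray
    store gray
    store black
  worker black
  search gray
    web gray
      gateway gray
        gateway→worker: worker black — skip
        queue gray
          queue→web: web is gray → back edge
First back edge: queue → web.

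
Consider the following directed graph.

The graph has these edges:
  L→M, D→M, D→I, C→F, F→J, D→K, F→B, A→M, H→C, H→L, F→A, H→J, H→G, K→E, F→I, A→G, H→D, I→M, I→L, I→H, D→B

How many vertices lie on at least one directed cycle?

A vertex is on a directed cycle iff it belongs to a strongly connected component of size ≥ 2 (or has a self-loop).
The vertices on cycles are {C, D, F, H, I} — 5 in total.

5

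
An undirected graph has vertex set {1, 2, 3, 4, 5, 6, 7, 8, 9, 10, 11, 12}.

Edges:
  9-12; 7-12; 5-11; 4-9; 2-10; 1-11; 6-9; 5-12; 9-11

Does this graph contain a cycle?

Yes

DFS, tracking each vertex's parent; an edge to a visited non-parent vertex closes a cycle.
Start from 1:
visit 1 (parent –)
  visit 11 (parent 1)
    visit 5 (parent 11)
      5–11: parent, skip
      visit 12 (parent 5)
        12–5: parent, skip
        visit 7 (parent 12)
          7–12: parent, skip
        visit 9 (parent 12)
          visit 4 (parent 9)
            4–9: parent, skip
          9–11: 11 visited and ≠ parent → cycle
Cycle: 11 – 5 – 12 – 9 – 11.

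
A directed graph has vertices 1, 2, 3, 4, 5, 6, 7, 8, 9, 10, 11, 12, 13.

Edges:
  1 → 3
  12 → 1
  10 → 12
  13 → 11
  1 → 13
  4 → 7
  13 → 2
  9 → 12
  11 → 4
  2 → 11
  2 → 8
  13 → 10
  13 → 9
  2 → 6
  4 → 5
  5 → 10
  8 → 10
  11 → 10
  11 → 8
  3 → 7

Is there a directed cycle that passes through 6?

6 lies on a cycle iff there is a path from 6 back to itself.
Exploring from 6, it never reaches itself; equivalently, its strongly connected component is a singleton.

No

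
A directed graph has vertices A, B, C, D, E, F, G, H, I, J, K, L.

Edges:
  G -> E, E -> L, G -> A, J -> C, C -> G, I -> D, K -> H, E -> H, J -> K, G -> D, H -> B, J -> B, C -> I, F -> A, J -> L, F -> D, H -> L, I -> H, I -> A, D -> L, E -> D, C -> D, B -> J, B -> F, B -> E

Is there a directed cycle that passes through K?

Yes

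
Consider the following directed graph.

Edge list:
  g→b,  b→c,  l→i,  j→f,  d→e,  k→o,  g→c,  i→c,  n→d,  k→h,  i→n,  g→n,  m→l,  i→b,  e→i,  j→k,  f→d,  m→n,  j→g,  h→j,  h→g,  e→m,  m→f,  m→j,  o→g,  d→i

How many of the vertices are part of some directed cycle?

12

A vertex is on a directed cycle iff it belongs to a strongly connected component of size ≥ 2 (or has a self-loop).
The vertices on cycles are {d, e, f, g, h, i, j, k, l, m, n, o} — 12 in total.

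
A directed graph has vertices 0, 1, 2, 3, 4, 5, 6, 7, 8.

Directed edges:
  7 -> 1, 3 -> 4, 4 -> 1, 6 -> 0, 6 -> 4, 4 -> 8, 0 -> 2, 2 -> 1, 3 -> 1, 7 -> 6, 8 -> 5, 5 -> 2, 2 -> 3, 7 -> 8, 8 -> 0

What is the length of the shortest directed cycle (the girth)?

For each vertex v, BFS finds the shortest path from v back to v.
The shortest such closed walk is 8 → 5 → 2 → 3 → 4 → 8, length 5.

5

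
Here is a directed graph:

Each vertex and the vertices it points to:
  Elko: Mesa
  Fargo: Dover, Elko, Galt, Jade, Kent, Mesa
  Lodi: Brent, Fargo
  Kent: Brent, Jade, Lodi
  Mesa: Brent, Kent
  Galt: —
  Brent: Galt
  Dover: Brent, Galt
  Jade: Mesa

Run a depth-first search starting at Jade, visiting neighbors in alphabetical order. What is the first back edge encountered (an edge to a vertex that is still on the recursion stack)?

Kent->Jade

DFS from Jade (visiting neighbors in alphabetical order); mark gray on enter, black on exit:
Jade gray
  Mesa gray
    Brent gray
      Galt gray
      Galt black
    Brent black
    Kent gray
      Kent→Brent: Brent black — skip
      Kent→Jade: Jade is gray → back edge
First back edge: Kent → Jade.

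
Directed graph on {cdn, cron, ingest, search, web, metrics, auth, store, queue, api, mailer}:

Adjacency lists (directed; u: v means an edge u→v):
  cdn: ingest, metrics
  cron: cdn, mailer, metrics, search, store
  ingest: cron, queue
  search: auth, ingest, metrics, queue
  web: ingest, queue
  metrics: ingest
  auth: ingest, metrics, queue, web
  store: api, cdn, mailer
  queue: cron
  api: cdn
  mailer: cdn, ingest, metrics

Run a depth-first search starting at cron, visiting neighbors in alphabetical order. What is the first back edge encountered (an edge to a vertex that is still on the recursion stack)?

DFS from cron (visiting neighbors in alphabetical order); mark gray on enter, black on exit:
cron gray
  cdn gray
    ingest gray
      ingest→cron: cron is gray → back edge
First back edge: ingest → cron.

ingest->cron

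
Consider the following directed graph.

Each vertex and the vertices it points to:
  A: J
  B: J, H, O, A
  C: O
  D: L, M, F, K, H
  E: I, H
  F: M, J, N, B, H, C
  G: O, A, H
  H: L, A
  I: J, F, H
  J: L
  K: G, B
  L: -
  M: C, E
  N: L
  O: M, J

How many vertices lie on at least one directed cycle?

7

A vertex is on a directed cycle iff it belongs to a strongly connected component of size ≥ 2 (or has a self-loop).
The vertices on cycles are {B, C, E, F, I, M, O} — 7 in total.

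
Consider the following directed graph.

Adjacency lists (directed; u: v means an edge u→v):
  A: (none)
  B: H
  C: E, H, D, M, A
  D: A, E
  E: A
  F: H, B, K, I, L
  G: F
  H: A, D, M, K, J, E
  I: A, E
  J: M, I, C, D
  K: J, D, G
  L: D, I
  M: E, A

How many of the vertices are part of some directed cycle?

A vertex is on a directed cycle iff it belongs to a strongly connected component of size ≥ 2 (or has a self-loop).
The vertices on cycles are {B, C, F, G, H, J, K} — 7 in total.

7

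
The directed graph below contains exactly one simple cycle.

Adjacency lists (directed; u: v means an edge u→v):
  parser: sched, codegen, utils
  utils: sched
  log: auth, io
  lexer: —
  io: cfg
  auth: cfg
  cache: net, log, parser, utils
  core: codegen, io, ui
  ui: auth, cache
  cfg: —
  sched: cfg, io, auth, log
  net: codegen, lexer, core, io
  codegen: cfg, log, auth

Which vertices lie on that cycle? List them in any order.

ui, net, core, cache

DFS with gray/black marking from net:
net gray
  codegen gray
    cfg gray
    cfg black
    log gray
      auth gray
        auth→cfg: cfg black — skip
      auth black
      io gray
        io→cfg: cfg black — skip
      io black
    log black
    codegen→auth: auth black — skip
  codegen black
  lexer gray
  lexer black
  core gray
    core→codegen: codegen black — skip
    core→io: io black — skip
    ui gray
      ui→auth: auth black — skip
      cache gray
        cache→net: net is gray → back edge
Back edge closes the cycle net → core → ui → cache → net; its vertices are {ui, net, core, cache}.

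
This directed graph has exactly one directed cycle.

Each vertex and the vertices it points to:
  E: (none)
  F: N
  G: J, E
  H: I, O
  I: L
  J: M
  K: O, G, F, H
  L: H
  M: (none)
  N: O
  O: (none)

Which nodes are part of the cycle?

H, I, L

DFS with gray/black marking from H:
H gray
  I gray
    L gray
      L→H: H is gray → back edge
Back edge closes the cycle H → I → L → H; its vertices are {H, I, L}.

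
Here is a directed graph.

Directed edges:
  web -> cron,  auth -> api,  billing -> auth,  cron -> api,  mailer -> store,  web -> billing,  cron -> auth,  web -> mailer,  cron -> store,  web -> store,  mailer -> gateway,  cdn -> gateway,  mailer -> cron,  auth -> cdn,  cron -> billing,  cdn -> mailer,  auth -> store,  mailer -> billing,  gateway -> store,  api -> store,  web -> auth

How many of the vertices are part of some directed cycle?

5

A vertex is on a directed cycle iff it belongs to a strongly connected component of size ≥ 2 (or has a self-loop).
The vertices on cycles are {cdn, auth, cron, mailer, billing} — 5 in total.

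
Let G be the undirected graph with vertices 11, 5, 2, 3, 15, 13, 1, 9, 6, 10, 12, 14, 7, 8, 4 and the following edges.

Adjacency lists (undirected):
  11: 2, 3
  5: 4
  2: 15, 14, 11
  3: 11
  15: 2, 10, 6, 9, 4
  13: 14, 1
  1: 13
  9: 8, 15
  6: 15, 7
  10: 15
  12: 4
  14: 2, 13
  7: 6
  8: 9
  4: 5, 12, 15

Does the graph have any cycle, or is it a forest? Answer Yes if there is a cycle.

No

DFS, tracking each vertex's parent; an edge to a visited non-parent vertex closes a cycle.
Start from 1:
visit 1 (parent –)
  visit 13 (parent 1)
    visit 14 (parent 13)
      visit 2 (parent 14)
        visit 15 (parent 2)
          15–2: parent, skip
          visit 10 (parent 15)
            10–15: parent, skip
          visit 6 (parent 15)
            6–15: parent, skip
            visit 7 (parent 6)
              7–6: parent, skip
          visit 9 (parent 15)
            visit 8 (parent 9)
              8–9: parent, skip
            9–15: parent, skip
          visit 4 (parent 15)
            visit 5 (parent 4)
              5–4: parent, skip
            visit 12 (parent 4)
              12–4: parent, skip
            4–15: parent, skip
        2–14: parent, skip
        visit 11 (parent 2)
          11–2: parent, skip
          visit 3 (parent 11)
            3–11: parent, skip
      14–13: parent, skip
    13–1: parent, skip
No non-parent visited neighbor found — the graph is a forest.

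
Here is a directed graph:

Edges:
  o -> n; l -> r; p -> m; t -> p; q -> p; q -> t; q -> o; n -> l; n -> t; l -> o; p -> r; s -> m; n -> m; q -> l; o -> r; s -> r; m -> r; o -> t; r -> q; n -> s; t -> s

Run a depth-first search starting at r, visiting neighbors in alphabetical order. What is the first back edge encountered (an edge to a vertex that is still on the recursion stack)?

n→l

DFS from r (visiting neighbors in alphabetical order); mark gray on enter, black on exit:
r gray
  q gray
    l gray
      o gray
        n gray
          n→l: l is gray → back edge
First back edge: n → l.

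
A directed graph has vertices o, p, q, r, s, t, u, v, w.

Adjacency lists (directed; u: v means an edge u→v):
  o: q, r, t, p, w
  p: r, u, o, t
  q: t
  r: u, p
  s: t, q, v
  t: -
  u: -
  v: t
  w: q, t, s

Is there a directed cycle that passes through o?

o is on a cycle iff o can reach itself via ≥1 edge.
o → p → o — yes.

Yes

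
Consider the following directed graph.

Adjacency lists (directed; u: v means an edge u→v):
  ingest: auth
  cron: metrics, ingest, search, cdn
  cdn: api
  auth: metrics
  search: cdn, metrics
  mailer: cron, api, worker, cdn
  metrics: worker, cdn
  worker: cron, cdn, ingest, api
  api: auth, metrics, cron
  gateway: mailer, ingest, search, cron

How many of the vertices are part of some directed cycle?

8

A vertex is on a directed cycle iff it belongs to a strongly connected component of size ≥ 2 (or has a self-loop).
The vertices on cycles are {api, cdn, auth, cron, ingest, search, worker, metrics} — 8 in total.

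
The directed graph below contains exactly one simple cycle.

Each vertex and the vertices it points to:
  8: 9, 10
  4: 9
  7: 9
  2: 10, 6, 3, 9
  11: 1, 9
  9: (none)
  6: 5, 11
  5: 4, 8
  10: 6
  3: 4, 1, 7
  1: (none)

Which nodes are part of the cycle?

5, 6, 8, 10

DFS with gray/black marking from 6:
6 gray
  5 gray
    4 gray
      9 gray
      9 black
    4 black
    8 gray
      8→9: 9 black — skip
      10 gray
        10→6: 6 is gray → back edge
Back edge closes the cycle 6 → 5 → 8 → 10 → 6; its vertices are {5, 6, 8, 10}.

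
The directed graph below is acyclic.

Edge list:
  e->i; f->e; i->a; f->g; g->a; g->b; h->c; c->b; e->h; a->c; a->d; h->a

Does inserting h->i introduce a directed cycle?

Adding h→i creates a cycle iff i can already reach h.
Explore from i: no path reaches h. The graph stays acyclic.

No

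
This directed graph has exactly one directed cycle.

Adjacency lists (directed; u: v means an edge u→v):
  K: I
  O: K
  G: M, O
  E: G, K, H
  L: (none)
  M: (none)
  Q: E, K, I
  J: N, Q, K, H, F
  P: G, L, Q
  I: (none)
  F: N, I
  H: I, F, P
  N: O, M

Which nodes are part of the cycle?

DFS with gray/black marking from H:
H gray
  I gray
  I black
  F gray
    N gray
      O gray
        K gray
          K→I: I black — skip
        K black
      O black
      M gray
      M black
    N black
    F→I: I black — skip
  F black
  P gray
    G gray
      G→M: M black — skip
      G→O: O black — skip
    G black
    L gray
    L black
    Q gray
      E gray
        E→G: G black — skip
        E→K: K black — skip
        E→H: H is gray → back edge
Back edge closes the cycle H → P → Q → E → H; its vertices are {E, H, P, Q}.

E, H, P, Q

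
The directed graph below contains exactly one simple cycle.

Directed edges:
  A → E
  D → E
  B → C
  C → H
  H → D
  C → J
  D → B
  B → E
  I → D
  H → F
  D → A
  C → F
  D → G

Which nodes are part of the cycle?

DFS with gray/black marking from D:
D gray
  G gray
  G black
  A gray
    E gray
    E black
  A black
  B gray
    C gray
      J gray
      J black
      H gray
        H→D: D is gray → back edge
Back edge closes the cycle D → B → C → H → D; its vertices are {B, C, D, H}.

B, C, D, H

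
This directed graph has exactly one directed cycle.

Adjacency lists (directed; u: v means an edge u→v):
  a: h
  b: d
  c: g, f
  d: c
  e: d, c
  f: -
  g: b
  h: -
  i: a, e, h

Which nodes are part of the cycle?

DFS with gray/black marking from d:
d gray
  c gray
    g gray
      b gray
        b→d: d is gray → back edge
Back edge closes the cycle d → c → g → b → d; its vertices are {b, c, d, g}.

b, c, d, g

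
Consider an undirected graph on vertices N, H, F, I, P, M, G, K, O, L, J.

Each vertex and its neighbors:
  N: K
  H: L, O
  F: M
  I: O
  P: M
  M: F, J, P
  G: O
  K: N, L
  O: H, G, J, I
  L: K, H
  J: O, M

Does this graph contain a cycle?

No

DFS, tracking each vertex's parent; an edge to a visited non-parent vertex closes a cycle.
Start from L:
visit L (parent –)
  visit K (parent L)
    visit N (parent K)
      N–K: parent, skip
    K–L: parent, skip
  visit H (parent L)
    H–L: parent, skip
    visit O (parent H)
      O–H: parent, skip
      visit G (parent O)
        G–O: parent, skip
      visit J (parent O)
        J–O: parent, skip
        visit M (parent J)
          visit F (parent M)
            F–M: parent, skip
          M–J: parent, skip
          visit P (parent M)
            P–M: parent, skip
      visit I (parent O)
        I–O: parent, skip
No non-parent visited neighbor found — the graph is a forest.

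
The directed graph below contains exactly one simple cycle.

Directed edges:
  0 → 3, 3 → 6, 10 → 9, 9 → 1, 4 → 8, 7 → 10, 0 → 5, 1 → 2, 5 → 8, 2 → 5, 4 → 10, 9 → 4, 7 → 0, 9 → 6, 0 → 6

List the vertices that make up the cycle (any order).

4, 9, 10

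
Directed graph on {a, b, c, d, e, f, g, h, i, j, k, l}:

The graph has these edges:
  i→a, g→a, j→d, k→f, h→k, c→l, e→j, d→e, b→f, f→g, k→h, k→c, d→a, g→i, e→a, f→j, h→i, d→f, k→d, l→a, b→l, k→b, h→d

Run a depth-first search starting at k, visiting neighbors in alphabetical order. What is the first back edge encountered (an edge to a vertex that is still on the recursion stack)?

e→j

DFS from k (visiting neighbors in alphabetical order); mark gray on enter, black on exit:
k gray
  b gray
    f gray
      g gray
        a gray
        a black
        i gray
          i→a: a black — skip
        i black
      g black
      j gray
        d gray
          d→a: a black — skip
          e gray
            e→a: a black — skip
            e→j: j is gray → back edge
First back edge: e → j.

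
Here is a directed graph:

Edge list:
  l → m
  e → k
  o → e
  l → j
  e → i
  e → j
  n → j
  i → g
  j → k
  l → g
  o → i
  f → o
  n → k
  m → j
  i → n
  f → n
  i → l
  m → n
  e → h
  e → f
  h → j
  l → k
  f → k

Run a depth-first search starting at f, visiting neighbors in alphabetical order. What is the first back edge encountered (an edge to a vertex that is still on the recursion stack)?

DFS from f (visiting neighbors in alphabetical order); mark gray on enter, black on exit:
f gray
  k gray
  k black
  n gray
    j gray
      j→k: k black — skip
    j black
    n→k: k black — skip
  n black
  o gray
    e gray
      e→f: f is gray → back edge
First back edge: e → f.

e->f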